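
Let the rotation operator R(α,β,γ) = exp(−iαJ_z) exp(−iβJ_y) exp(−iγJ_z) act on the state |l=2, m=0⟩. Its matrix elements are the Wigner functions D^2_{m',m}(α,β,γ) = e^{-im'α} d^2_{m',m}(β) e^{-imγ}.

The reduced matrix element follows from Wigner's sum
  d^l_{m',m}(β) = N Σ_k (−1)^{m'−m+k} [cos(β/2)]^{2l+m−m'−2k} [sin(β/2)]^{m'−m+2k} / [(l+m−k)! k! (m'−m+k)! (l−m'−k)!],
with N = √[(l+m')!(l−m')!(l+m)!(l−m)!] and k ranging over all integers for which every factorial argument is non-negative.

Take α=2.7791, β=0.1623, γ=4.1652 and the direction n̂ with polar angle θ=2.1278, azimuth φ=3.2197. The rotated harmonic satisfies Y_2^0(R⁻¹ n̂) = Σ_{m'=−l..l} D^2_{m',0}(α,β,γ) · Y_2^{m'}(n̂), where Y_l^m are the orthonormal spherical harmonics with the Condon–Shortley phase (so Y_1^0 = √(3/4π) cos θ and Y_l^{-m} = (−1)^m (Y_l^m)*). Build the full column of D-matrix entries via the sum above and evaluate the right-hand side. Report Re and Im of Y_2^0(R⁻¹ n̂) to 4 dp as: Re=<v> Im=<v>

Re=-0.1658 Im=0.0000

Need the full column D^2_{m',0} for m'=−2..2 at α=2.7791, β=0.1623, γ=4.1652.
cos(β/2)=0.996709, sin(β/2)=0.081061
d^2_{-2,0}: single k=2 term ⇒ +0.015990;  D = +0.011968-0.010603i
d^2_{-1,0}: k∈[1..2] ⇒ +0.196604 -0.001300 = +0.195304;  D = -0.182612+0.069256i
d^2_{0,0}: k∈[0..2] ⇒ +0.986901 -0.026111 +0.000043 = +0.960834;  D = +0.960834+0.000000i
d^2_{1,0}: k∈[0..1] ⇒ -0.196604 +0.001300 = -0.195304;  D = +0.182612+0.069256i
d^2_{2,0}: single k=0 term ⇒ +0.015990;  D = +0.011968+0.010603i
Y_2^{m'}(θ=2.1278,φ=3.2197) and Σ D·Y over m':
  (+0.0120-0.0106i)·(+0.2749-0.0433i)  (-0.1826+0.0693i)·(+0.3456-0.0271i)  (+0.9608+0.0000i)·(-0.0510+0.0000i)  (+0.1826+0.0693i)·(-0.3456-0.0271i)  (+0.0120+0.0106i)·(+0.2749+0.0433i)
Y_2^0(R⁻¹ n̂) = -0.165789+0.000000i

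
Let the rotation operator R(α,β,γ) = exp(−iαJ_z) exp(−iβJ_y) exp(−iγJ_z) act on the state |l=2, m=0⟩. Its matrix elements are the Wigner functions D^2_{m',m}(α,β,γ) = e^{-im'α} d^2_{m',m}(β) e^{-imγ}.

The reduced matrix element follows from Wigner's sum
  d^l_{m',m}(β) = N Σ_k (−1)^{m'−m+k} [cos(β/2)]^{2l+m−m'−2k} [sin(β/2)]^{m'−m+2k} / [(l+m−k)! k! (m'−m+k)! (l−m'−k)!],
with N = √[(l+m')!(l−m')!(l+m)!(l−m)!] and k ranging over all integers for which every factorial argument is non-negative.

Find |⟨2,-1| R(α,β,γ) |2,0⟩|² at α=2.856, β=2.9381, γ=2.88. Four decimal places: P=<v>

P=0.0588

First d^2_{-1,0}(β=2.9381), then the phase factors e^{-i(-1)α} and e^{-i(0)γ}:
c=cos(2.9381/2)=0.101571, s=sin(2.9381/2)=0.994828; N=√[1·6·2·2]=4.898979
k: max(0,(0)−(-1))=1 … min(2+(0),2−(-1))=2
  k=1: (−1)^0·4.8990/(2)·0.1016^3·0.9948^1 = +0.002553
  k=2: (−1)^1·4.8990/(2)·0.1016^1·0.9948^3 = -0.244957
d^2_{-1,0}(2.9381) = +0.002553 -0.244957 = -0.242403
|D^2_{-1,0}|² = |d^2_{-1,0}(β)|² = (-0.242403)² = 0.058759 (the z-rotation phases have unit modulus)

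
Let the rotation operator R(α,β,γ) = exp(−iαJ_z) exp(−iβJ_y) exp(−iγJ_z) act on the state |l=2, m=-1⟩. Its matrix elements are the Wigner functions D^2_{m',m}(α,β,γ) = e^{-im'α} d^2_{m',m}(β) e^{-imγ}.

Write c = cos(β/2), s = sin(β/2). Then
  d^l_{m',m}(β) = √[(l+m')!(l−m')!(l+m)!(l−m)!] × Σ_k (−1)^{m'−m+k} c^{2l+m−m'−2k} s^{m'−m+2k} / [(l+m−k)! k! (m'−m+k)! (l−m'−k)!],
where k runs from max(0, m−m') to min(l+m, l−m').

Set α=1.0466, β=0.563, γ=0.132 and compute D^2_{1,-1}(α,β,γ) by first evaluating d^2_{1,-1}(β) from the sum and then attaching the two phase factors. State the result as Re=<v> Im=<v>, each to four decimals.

D^2_{1,-1}(1.0466,0.563,0.132) = e^{-i·1·1.0466}·d^2_{1,-1}(0.563)·e^{-i·-1·0.132}. Compute d first:
c=cos(0.563/2)=0.960640, s=sin(0.563/2)=0.277797; N=√[6·1·1·6]=6.000000
Admissible k: 0..1 (factorial args all ≥0)
  k=0: (−1)^2·6.0000/(2)·0.9606^2·0.2778^2 = +0.213647
  k=1: (−1)^3·6.0000/(6)·0.9606^0·0.2778^4 = -0.005955
d^2_{1,-1}(0.563) = +0.213647 -0.005955 = +0.207692
D = (+0.500517-0.865726i)·(+0.207692)·(+0.991301+0.131617i) = +0.126714-0.164558i

Re=0.1267 Im=-0.1646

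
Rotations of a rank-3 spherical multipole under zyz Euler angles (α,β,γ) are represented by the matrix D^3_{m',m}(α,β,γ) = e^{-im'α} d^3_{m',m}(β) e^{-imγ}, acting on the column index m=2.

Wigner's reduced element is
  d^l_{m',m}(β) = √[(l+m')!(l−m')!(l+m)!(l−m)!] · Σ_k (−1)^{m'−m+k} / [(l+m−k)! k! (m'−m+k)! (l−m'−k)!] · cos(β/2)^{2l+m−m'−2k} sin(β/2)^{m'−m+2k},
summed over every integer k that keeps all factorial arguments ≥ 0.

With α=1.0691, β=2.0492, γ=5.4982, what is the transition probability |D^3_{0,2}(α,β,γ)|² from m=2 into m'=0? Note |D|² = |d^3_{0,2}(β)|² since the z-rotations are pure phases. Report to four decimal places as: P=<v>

P=0.2468

Split into d^3_{0,2}(β=2.0492) × two z-phases.
c=cos(2.0492/2)=0.519441, s=sin(2.0492/2)=0.854506; N=√[6·6·120·1]=65.726707
k∈{2,3} keeps every argument non-negative
  k=2: (−1)^0·65.7267/(12)·0.5194^4·0.8545^2 = +0.291162
  k=3: (−1)^1·65.7267/(12)·0.5194^2·0.8545^4 = -0.787942
d^3_{0,2}(2.0492) = +0.291162 -0.787942 = -0.496779
|D^3_{0,2}|² = |d^3_{0,2}(β)|² = (-0.496779)² = 0.246790 (the z-rotation phases have unit modulus)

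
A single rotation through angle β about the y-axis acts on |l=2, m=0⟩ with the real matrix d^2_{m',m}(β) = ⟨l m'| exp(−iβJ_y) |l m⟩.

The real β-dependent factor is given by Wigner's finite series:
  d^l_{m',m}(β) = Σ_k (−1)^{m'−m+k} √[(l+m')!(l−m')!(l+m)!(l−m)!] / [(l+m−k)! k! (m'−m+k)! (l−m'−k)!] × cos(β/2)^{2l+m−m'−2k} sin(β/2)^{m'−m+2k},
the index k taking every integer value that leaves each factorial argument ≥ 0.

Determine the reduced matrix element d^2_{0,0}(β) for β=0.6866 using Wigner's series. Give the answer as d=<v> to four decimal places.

d^2_{0,0}(β=0.6866) via Wigner's sum:
c=cos(0.6866/2)=0.941649, s=sin(0.6866/2)=0.336596; N=√[2·2·2·2]=4.000000
The bounds max(0,m−m')=0 and min(l+m,l−m')=2 give 3 terms
  k=0: (−1)^0·4.0000/(4)·0.9416^4·0.3366^0 = +0.786242
  k=1: (−1)^1·4.0000/(1)·0.9416^2·0.3366^2 = -0.401844
  k=2: (−1)^2·4.0000/(4)·0.9416^0·0.3366^4 = +0.012836
d^2_{0,0}(0.6866) = +0.786242 -0.401844 +0.012836 = +0.397235

d=0.3972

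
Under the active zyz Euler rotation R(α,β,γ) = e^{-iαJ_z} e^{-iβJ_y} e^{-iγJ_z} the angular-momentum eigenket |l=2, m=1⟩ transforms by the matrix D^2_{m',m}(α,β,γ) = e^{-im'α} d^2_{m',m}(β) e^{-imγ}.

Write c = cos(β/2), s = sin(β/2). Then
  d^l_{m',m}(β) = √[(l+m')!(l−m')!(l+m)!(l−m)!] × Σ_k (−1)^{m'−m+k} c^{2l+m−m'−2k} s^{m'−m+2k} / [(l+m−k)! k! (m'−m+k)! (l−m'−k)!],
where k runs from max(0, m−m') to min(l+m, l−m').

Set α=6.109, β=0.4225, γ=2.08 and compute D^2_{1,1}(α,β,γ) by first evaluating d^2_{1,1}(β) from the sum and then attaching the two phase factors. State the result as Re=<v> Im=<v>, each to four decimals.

Re=-0.2591 Im=-0.7441

Split into d^2_{1,1}(β=0.4225) × two z-phases.
With c≡cos(β/2)=0.977770 and s≡sin(β/2)=0.209682, N=[6·1·6·1]^{1/2}=6.000000
Admissible k: 0..1 (factorial args all ≥0)
  k=0: (−1)^0·6.0000/(6)·0.9778^4·0.2097^0 = +0.914000
  k=1: (−1)^1·6.0000/(2)·0.9778^2·0.2097^2 = -0.126101
d^2_{1,1}(0.4225) = +0.914000 -0.126101 = +0.787899
Phases: e^{-i·(1)·6.109}=+0.984868+0.173306i, e^{-i·(1)·2.08}=-0.487482-0.873133i ⇒ D=-0.259051-0.744095i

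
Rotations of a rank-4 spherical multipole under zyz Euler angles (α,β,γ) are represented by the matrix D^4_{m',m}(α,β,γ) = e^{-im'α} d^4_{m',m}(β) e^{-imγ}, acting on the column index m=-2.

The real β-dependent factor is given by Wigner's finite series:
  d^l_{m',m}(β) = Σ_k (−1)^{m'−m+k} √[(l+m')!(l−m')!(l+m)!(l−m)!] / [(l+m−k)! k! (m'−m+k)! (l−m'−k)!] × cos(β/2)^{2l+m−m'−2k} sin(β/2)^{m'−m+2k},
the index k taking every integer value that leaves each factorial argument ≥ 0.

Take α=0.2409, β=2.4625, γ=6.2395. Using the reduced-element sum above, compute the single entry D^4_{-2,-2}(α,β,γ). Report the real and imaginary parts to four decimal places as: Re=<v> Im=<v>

D^4_{-2,-2}(0.2409,2.4625,6.2395) = e^{-i·-2·0.2409}·d^4_{-2,-2}(2.4625)·e^{-i·-2·6.2395}. Compute d first:
Half-angle: c=0.333059, s=0.942906. N=√(2·720·2·720)=1440.000000
k: max(0,(-2)−(-2))=0 … min(4+(-2),4−(-2))=2
  k=0: (−1)^0·1440.0000/(1440)·0.3331^8·0.9429^0 = +0.000151
  k=1: (−1)^1·1440.0000/(120)·0.3331^6·0.9429^2 = -0.014563
  k=2: (−1)^2·1440.0000/(96)·0.3331^4·0.9429^4 = +0.145899
d^4_{-2,-2}(2.4625) = +0.000151 -0.014563 +0.145899 = +0.131487
Attach z-rotation phases: D = e^{-i(-2)(0.2409)}·(+0.131487)·e^{-i(-2)(6.2395)} = +0.121391+0.050528i

Re=0.1214 Im=0.0505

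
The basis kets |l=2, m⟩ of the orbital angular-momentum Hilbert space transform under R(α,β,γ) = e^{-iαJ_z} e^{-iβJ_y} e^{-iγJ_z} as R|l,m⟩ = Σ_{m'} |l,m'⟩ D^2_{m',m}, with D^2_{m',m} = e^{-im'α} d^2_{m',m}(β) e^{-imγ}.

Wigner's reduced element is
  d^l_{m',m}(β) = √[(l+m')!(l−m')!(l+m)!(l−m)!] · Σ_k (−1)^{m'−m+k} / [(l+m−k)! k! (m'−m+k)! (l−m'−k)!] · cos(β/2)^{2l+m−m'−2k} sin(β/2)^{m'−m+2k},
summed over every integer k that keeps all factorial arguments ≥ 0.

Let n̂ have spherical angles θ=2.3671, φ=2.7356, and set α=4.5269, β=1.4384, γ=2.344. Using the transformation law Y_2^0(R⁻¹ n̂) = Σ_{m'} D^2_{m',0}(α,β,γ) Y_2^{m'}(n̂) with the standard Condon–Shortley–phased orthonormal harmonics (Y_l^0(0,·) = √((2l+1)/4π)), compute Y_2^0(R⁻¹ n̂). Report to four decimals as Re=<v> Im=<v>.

Re=-0.2581 Im=0.0000

Need the full column D^2_{m',0} for m'=−2..2 at α=4.5269, β=1.4384, γ=2.344.
cos(β/2)=0.752333, sin(β/2)=0.658783
d^2_{-2,0}: single k=2 term ⇒ +0.601701;  D = -0.560769+0.218133i
d^2_{-1,0}: k∈[1..2] ⇒ +0.687145 -0.526881 = +0.160263;  D = -0.029557-0.157514i
d^2_{0,0}: k∈[0..2] ⇒ +0.320362 -0.982573 +0.188352 = -0.473860;  D = -0.473860+0.000000i
d^2_{1,0}: k∈[0..1] ⇒ -0.687145 +0.526881 = -0.160263;  D = +0.029557-0.157514i
d^2_{2,0}: single k=0 term ⇒ +0.601701;  D = -0.560769-0.218133i
Y_2^{m'}(θ=2.3671,φ=2.7356) and Σ D·Y over m':
  (-0.5608+0.2181i)·(+0.1300+0.1371i)  (-0.0296-0.1575i)·(+0.3548+0.1525i)  (-0.4739+0.0000i)·(+0.1680+0.0000i)  (+0.0296-0.1575i)·(-0.3548+0.1525i)  (-0.5608-0.2181i)·(+0.1300-0.1371i)
Y_2^0(R⁻¹ n̂) = -0.258141+0.000000i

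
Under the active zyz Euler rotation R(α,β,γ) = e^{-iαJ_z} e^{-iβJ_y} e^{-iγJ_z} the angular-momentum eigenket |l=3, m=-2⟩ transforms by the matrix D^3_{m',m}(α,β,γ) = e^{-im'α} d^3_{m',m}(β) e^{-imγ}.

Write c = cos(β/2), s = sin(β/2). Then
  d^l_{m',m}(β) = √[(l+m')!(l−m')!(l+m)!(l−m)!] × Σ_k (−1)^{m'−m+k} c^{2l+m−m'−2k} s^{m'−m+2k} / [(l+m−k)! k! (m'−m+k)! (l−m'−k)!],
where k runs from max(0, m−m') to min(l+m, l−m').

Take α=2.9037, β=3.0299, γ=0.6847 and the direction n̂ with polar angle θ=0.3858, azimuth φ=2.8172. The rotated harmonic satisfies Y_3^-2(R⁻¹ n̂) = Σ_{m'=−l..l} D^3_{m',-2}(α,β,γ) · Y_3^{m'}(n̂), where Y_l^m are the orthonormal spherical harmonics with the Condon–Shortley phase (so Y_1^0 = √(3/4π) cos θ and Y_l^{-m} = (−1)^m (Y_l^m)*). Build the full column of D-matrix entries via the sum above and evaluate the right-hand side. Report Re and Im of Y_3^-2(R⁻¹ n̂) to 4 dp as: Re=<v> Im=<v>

Need the full column D^3_{m',-2} for m'=−3..3 at α=2.9037, β=3.0299, γ=0.6847.
cos(β/2)=0.055817, sin(β/2)=0.998441
d^3_{-3,-2}: single k=1 term ⇒ +0.000001;  D = -0.000001-0.000001i
d^3_{-2,-2}: k∈[0..1] ⇒ +0.000000 -0.000048 = -0.000048;  D = -0.000030-0.000038i
d^3_{-1,-2}: k∈[0..1] ⇒ -0.000002 +0.001095 = +0.001093;  D = -0.000465-0.000989i
d^3_{0,-2}: k∈[0..1] ⇒ +0.000053 -0.016959 = -0.016906;  D = -0.003382-0.016564i
d^3_{1,-2}: k∈[0..1] ⇒ -0.001095 +0.175138 = +0.174043;  D = +0.006351-0.173928i
d^3_{2,-2}: k∈[0..1] ⇒ +0.015481 -0.990682 = -0.975201;  D = +0.264239-0.938720i
d^3_{3,-2}: single k=0 term ⇒ -0.135661;  D = -0.066497+0.118246i
Y_3^{m'}(θ=0.3858,φ=2.8172) and Σ D·Y over m':
  (-0.0000-0.0000i)·(-0.0125-0.0184i)  (-0.0000-0.0000i)·(+0.1068+0.0810i)  (-0.0005-0.0010i)·(-0.3795-0.1276i)  (-0.0034-0.0166i)·(+0.4467+0.0000i)  (+0.0064-0.1739i)·(+0.3795-0.1276i)  (+0.2642-0.9387i)·(+0.1068-0.0810i)  (-0.0665+0.1182i)·(+0.0125-0.0184i)
Y_3^-2(R⁻¹ n̂) = -0.067721-0.192776i

Re=-0.0677 Im=-0.1928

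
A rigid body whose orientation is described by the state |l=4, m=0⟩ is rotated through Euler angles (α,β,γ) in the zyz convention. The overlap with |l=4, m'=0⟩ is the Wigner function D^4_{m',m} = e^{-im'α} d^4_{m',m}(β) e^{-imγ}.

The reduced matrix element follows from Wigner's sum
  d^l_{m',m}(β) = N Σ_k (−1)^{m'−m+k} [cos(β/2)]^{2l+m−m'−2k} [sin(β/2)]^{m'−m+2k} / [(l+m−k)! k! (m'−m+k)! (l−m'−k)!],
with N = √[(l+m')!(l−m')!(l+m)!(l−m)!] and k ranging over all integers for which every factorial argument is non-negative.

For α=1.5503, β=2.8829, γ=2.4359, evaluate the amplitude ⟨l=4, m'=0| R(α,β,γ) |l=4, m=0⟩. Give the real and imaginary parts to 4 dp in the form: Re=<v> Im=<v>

D^4_{0,0}(1.5503,2.8829,2.4359) = e^{-i·0·1.5503}·d^4_{0,0}(2.8829)·e^{-i·0·2.4359}. Compute d first:
Half-angle: c=0.128986, s=0.991646. N=√(24·24·24·24)=576.000000
The bounds max(0,m−m')=0 and min(l+m,l−m')=4 give 5 terms
  k=0: (−1)^0·576.0000/(576)·0.1290^8·0.9916^0 = +0.000000
  k=1: (−1)^1·576.0000/(36)·0.1290^6·0.9916^2 = -0.000072
  k=2: (−1)^2·576.0000/(16)·0.1290^4·0.9916^4 = +0.009636
  k=3: (−1)^3·576.0000/(36)·0.1290^2·0.9916^6 = -0.253131
  k=4: (−1)^4·576.0000/(576)·0.1290^0·0.9916^8 = +0.935093
d^4_{0,0}(2.8829) = +0.000000 -0.000072 +0.009636 -0.253131 +0.935093 = +0.691525
Phases: e^{-i·(0)·1.5503}=+1.000000+0.000000i, e^{-i·(0)·2.4359}=+1.000000+0.000000i ⇒ D=+0.691525+0.000000i

Re=0.6915 Im=0.0000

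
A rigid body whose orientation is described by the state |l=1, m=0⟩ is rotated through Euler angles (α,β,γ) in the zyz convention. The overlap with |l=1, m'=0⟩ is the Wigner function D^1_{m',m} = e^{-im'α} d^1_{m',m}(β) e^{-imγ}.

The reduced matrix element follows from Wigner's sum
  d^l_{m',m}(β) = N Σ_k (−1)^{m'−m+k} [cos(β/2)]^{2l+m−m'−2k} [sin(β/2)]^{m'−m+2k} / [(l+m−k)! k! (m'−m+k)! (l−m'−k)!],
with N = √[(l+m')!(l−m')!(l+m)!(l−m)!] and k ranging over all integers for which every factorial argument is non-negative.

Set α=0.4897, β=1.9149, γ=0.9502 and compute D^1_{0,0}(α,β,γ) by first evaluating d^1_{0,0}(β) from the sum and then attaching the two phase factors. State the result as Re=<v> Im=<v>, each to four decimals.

Re=-0.3374 Im=0.0000

Split into d^1_{0,0}(β=1.9149) × two z-phases.
Half-angle: c=0.575607, s=0.817726. N=√(1·1·1·1)=1.000000
k∈{0,1} keeps every argument non-negative
  k=0: (−1)^0·1.0000/(1)·0.5756^2·0.8177^0 = +0.331323
  k=1: (−1)^1·1.0000/(1)·0.5756^0·0.8177^2 = -0.668677
d^1_{0,0}(1.9149) = +0.331323 -0.668677 = -0.337353
D = (+1.000000+0.000000i)·(-0.337353)·(+1.000000+0.000000i) = -0.337353+0.000000i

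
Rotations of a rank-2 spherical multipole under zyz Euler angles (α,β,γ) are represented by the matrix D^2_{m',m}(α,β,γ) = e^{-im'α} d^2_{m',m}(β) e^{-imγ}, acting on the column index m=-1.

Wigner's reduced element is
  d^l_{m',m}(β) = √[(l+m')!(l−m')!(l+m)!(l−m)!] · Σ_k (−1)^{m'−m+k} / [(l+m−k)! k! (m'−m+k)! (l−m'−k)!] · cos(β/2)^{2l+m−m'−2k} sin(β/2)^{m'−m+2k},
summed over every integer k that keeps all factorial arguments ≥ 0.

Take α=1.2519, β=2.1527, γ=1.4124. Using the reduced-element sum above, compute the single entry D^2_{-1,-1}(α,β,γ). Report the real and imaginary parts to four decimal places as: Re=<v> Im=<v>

First d^2_{-1,-1}(β=2.1527), then the phase factors e^{-i(-1)α} and e^{-i(-1)γ}:
c=cos(2.1527/2)=0.474544, s=sin(2.1527/2)=0.880232; N=√[1·6·1·6]=6.000000
Admissible k: 0..1 (factorial args all ≥0)
  k=0: (−1)^0·6.0000/(6)·0.4745^4·0.8802^0 = +0.050712
  k=1: (−1)^1·6.0000/(2)·0.4745^2·0.8802^2 = -0.523442
d^2_{-1,-1}(2.1527) = +0.050712 -0.523442 = -0.472731
Attach z-rotation phases: D = e^{-i(-1)(1.2519)}·(-0.472731)·e^{-i(-1)(1.4124)} = +0.419899-0.217161i

Re=0.4199 Im=-0.2172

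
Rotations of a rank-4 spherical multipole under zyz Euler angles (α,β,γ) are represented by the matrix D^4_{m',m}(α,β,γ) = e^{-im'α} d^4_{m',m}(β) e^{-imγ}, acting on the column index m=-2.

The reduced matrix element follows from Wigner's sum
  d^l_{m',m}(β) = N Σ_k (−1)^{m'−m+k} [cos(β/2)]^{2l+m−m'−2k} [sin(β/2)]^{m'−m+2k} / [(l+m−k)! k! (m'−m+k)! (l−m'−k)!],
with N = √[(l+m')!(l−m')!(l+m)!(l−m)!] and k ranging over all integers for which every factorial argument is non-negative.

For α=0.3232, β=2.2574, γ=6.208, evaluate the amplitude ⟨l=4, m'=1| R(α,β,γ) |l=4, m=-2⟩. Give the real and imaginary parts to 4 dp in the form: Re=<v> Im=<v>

Split into d^4_{1,-2}(β=2.2574) × two z-phases.
c=cos(2.2574/2)=0.427835, s=sin(2.2574/2)=0.903857; N=√[120·6·2·720]=1018.233765
k∈{0,1,2} keeps every argument non-negative
  k=0: (−1)^3·1018.2338/(72)·0.4278^5·0.9039^3 = -0.149691
  k=1: (−1)^4·1018.2338/(48)·0.4278^3·0.9039^5 = +1.002153
  k=2: (−1)^5·1018.2338/(240)·0.4278^1·0.9039^7 = -0.894561
d^4_{1,-2}(2.2574) = -0.149691 +1.002153 -0.894561 = -0.042100
D = (+0.948224-0.317602i)·(-0.042100)·(+0.988716-0.149805i) = -0.037467+0.019200i

Re=-0.0375 Im=0.0192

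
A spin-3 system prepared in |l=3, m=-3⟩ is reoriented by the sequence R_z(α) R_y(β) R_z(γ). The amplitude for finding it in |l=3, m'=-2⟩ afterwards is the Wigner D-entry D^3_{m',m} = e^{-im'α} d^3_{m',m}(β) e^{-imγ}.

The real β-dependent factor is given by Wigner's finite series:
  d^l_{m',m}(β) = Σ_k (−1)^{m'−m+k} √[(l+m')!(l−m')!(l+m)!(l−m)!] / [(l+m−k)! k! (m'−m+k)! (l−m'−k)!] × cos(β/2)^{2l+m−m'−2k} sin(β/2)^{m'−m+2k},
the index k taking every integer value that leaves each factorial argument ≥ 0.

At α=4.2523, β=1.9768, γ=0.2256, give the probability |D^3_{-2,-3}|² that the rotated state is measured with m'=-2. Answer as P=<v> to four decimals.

P=0.0106

D^3_{-2,-3}(4.2523,1.9768,0.2256) = e^{-i·-2·4.2523}·d^3_{-2,-3}(1.9768)·e^{-i·-3·0.2256}. Compute d first:
Half-angle: c=0.550027, s=0.835147. N=√(1·120·1·720)=293.938769
k∈{0} keeps every argument non-negative
  k=0: (−1)^1·293.9388/(120)·0.5500^5·0.8351^1 = -0.102981
d^3_{-2,-3}(1.9768) = -0.102981
|D^3_{-2,-3}|² = |d^3_{-2,-3}(β)|² = (-0.102981)² = 0.010605 (the z-rotation phases have unit modulus)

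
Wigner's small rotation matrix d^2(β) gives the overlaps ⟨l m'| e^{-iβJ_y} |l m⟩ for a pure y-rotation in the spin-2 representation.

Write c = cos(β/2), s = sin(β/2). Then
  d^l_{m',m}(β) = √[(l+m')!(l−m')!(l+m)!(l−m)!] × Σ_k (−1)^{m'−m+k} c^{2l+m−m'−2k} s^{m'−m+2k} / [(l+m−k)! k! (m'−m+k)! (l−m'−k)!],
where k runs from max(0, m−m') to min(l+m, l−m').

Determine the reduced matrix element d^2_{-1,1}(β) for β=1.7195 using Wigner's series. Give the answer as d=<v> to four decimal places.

d^2_{-1,1}(β=1.7195) via Wigner's sum:
c=cos(1.7195/2)=0.652627, s=sin(1.7195/2)=0.757679; N=√[1·6·6·1]=6.000000
The bounds max(0,m−m')=2 and min(l+m,l−m')=3 give 2 terms
  k=2: (−1)^0·6.0000/(2)·0.6526^2·0.7577^2 = +0.733537
  k=3: (−1)^1·6.0000/(6)·0.6526^0·0.7577^4 = -0.329566
d^2_{-1,1}(1.7195) = +0.733537 -0.329566 = +0.403972

d=0.4040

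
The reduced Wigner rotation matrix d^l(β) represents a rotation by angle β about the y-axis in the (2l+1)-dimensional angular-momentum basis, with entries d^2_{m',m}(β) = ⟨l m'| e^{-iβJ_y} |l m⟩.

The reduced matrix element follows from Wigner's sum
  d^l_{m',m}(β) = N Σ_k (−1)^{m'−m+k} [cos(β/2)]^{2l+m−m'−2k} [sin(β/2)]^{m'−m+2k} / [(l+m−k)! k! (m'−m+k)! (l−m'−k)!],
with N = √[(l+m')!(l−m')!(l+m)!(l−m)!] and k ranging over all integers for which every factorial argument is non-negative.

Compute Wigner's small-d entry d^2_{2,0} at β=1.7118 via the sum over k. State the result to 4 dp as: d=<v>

d=0.6003

d^2_{2,0}(β=1.7118) via Wigner's sum:
With c≡cos(β/2)=0.655539 and s≡sin(β/2)=0.755161, N=[24·1·2·2]^{1/2}=9.797959
k: max(0,(0)−(2))=0 … min(2+(0),2−(2))=0
  k=0: (−1)^2·9.7980/(4)·0.6555^2·0.7552^2 = +0.600278
d^2_{2,0}(1.7118) = +0.600278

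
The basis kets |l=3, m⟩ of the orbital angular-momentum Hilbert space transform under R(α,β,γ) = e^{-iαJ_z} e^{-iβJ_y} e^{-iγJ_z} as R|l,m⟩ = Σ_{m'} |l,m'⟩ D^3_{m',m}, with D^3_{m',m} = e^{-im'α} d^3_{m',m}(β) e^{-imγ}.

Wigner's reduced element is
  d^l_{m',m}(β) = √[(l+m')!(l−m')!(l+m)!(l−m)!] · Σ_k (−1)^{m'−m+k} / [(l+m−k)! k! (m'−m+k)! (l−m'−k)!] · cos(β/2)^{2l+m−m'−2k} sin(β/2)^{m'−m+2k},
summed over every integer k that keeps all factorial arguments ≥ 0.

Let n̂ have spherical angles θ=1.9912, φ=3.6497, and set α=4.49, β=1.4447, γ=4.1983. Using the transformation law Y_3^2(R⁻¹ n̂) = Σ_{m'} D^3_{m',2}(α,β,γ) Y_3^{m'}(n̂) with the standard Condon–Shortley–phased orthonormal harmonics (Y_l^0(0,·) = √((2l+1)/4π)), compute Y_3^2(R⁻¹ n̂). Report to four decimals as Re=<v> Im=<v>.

Need the full column D^3_{m',2} for m'=−3..3 at α=4.49, β=1.4447, γ=4.1983.
cos(β/2)=0.750254, sin(β/2)=0.661150
d^3_{-3,2}: single k=5 term ⇒ +0.232157;  D = +0.082003-0.217193i
d^3_{-2,2}: k∈[4..5] ⇒ +0.537757 -0.083522 = +0.454235;  D = +0.379102+0.250222i
d^3_{-1,2}: k∈[3..4] ⇒ +0.771888 -0.299714 = +0.472174;  D = -0.340616+0.327001i
d^3_{0,2}: k∈[2..3] ⇒ +0.758566 -0.589083 = +0.169484;  D = -0.087518-0.145139i
d^3_{1,2}: k∈[1..2] ⇒ +0.496983 -0.771888 = -0.274905;  D = -0.260930+0.086536i
d^3_{2,2}: k∈[0..1] ⇒ +0.178341 -0.692473 = -0.514133;  D = -0.050223-0.511674i
d^3_{3,2}: single k=0 term ⇒ -0.384961;  D = +0.381979+0.047823i
Y_3^{m'}(θ=1.9912,φ=3.6497) and Σ D·Y over m':
  (+0.0820-0.2172i)·(-0.0147+0.3171i)  (+0.3791+0.2502i)·(-0.1831+0.2955i)  (-0.3406+0.3270i)·(+0.0431-0.0240i)  (-0.0875-0.1451i)·(+0.3301+0.0000i)  (-0.2609+0.0865i)·(-0.0431-0.0240i)  (-0.0502-0.5117i)·(-0.1831-0.2955i)  (+0.3820+0.0478i)·(+0.0147+0.3171i)
Y_3^2(R⁻¹ n̂) = -0.249627+0.302664i

Re=-0.2496 Im=0.3027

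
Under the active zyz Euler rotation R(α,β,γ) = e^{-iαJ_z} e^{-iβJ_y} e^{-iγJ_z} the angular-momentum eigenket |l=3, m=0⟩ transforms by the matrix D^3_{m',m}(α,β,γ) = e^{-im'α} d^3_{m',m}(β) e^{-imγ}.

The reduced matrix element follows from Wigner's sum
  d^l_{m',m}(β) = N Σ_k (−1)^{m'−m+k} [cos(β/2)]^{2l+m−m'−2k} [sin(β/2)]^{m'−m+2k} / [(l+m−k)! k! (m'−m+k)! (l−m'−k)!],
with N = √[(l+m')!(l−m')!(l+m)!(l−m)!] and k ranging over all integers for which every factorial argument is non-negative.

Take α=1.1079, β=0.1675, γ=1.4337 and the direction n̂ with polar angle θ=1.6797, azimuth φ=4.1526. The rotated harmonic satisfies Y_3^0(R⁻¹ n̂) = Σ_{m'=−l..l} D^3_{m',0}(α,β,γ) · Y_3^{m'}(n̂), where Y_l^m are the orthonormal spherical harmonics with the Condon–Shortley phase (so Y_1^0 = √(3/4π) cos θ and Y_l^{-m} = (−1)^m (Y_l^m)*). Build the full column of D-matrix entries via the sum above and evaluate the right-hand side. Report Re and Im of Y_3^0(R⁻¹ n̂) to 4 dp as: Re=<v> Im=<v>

Re=0.2670 Im=0.0000

Need the full column D^3_{m',0} for m'=−3..3 at α=1.1079, β=0.1675, γ=1.4337.
cos(β/2)=0.996495, sin(β/2)=0.083652
d^3_{-3,0}: single k=3 term ⇒ +0.002590;  D = -0.002548-0.000469i
d^3_{-2,0}: k∈[2..3] ⇒ +0.037793 -0.000266 = +0.037527;  D = -0.022561+0.029988i
d^3_{-1,0}: k∈[1..3] ⇒ +0.284737 -0.006020 +0.000014 = +0.278731;  D = +0.124465+0.249398i
d^3_{0,0}: k∈[0..3] ⇒ +0.979154 -0.062101 +0.000438 -0.000000 = +0.917490;  D = +0.917490+0.000000i
d^3_{1,0}: k∈[0..2] ⇒ -0.284737 +0.006020 -0.000014 = -0.278731;  D = -0.124465+0.249398i
d^3_{2,0}: k∈[0..1] ⇒ +0.037793 -0.000266 = +0.037527;  D = -0.022561-0.029988i
d^3_{3,0}: single k=0 term ⇒ -0.002590;  D = +0.002548-0.000469i
Y_3^{m'}(θ=1.6797,φ=4.1526) and Σ D·Y over m':
  (-0.0025-0.0005i)·(+0.4074+0.0444i)  (-0.0226+0.0300i)·(+0.0479+0.0988i)  (+0.1245+0.2494i)·(+0.1605-0.2562i)  (+0.9175+0.0000i)·(+0.1193+0.0000i)  (-0.1245+0.2494i)·(-0.1605-0.2562i)  (-0.0226-0.0300i)·(+0.0479-0.0988i)  (+0.0025-0.0005i)·(-0.4074+0.0444i)
Y_3^0(R⁻¹ n̂) = +0.267048+0.000000i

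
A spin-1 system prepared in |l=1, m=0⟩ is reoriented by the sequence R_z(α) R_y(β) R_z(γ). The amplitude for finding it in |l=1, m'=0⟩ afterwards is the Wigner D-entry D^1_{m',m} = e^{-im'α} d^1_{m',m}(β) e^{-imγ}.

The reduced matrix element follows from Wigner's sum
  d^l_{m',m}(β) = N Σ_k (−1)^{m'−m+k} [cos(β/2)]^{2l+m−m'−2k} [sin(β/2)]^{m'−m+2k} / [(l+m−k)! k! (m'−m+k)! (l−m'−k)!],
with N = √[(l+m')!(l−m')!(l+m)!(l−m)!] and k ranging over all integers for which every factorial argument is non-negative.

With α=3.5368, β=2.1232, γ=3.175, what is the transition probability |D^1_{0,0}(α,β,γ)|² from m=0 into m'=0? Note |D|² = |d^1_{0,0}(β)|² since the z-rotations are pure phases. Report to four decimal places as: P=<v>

D^1_{0,0}(3.5368,2.1232,3.175) = e^{-i·0·3.5368}·d^1_{0,0}(2.1232)·e^{-i·0·3.175}. Compute d first:
With c≡cos(β/2)=0.487476 and s≡sin(β/2)=0.873137, N=[1·1·1·1]^{1/2}=1.000000
k∈{0,1} keeps every argument non-negative
  k=0: (−1)^0·1.0000/(1)·0.4875^2·0.8731^0 = +0.237633
  k=1: (−1)^1·1.0000/(1)·0.4875^0·0.8731^2 = -0.762367
d^1_{0,0}(2.1232) = +0.237633 -0.762367 = -0.524735
|D^1_{0,0}|² = |d^1_{0,0}(β)|² = (-0.524735)² = 0.275347 (the z-rotation phases have unit modulus)

P=0.2753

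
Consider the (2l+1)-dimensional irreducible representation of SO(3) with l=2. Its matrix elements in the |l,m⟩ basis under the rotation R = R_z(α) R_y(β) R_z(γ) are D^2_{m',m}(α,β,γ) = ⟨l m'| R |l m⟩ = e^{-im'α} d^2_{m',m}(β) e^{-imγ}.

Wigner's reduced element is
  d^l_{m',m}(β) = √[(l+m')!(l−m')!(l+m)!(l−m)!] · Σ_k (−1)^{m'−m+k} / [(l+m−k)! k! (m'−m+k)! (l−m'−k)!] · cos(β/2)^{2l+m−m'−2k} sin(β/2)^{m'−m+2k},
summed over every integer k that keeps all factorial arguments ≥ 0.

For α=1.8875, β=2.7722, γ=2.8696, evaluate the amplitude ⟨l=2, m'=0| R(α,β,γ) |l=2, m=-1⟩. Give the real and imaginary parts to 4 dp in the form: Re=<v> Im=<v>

D^2_{0,-1}(1.8875,2.7722,2.8696) = e^{-i·0·1.8875}·d^2_{0,-1}(2.7722)·e^{-i·-1·2.8696}. Compute d first:
c=cos(2.7722/2)=0.183648, s=sin(2.7722/2)=0.982992; N=√[2·2·1·6]=4.898979
k∈{0,1} keeps every argument non-negative
  k=0: (−1)^1·4.8990/(2)·0.1836^3·0.9830^1 = -0.014914
  k=1: (−1)^2·4.8990/(2)·0.1836^1·0.9830^3 = +0.427279
d^2_{0,-1}(2.7722) = -0.014914 +0.427279 = +0.412366
D = (+1.000000+0.000000i)·(+0.412366)·(-0.963237+0.268651i) = -0.397206+0.110783i

Re=-0.3972 Im=0.1108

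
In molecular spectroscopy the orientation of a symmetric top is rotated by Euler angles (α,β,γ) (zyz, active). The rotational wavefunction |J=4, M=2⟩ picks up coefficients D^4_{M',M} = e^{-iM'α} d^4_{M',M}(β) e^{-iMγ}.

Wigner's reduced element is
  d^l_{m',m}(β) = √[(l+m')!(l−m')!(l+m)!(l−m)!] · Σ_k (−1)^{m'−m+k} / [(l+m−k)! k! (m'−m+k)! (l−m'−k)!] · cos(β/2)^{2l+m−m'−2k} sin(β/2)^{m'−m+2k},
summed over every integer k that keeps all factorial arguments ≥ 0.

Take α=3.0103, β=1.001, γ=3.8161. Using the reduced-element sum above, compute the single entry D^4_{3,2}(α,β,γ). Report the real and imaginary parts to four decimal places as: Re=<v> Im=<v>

Split into d^4_{3,2}(β=1.001) × two z-phases.
Half-angle: c=0.877343, s=0.479864. N=√(5040·1·720·2)=2693.993318
The bounds max(0,m−m')=0 and min(l+m,l−m')=1 give 2 terms
  k=0: (−1)^1·2693.9933/(720)·0.8773^7·0.4799^1 = -0.718402
  k=1: (−1)^2·2693.9933/(240)·0.8773^5·0.4799^3 = +0.644743
d^4_{3,2}(1.001) = -0.718402 +0.644743 = -0.073658
Attach z-rotation phases: D = e^{-i(3)(3.0103)}·(-0.073658)·e^{-i(2)(3.8161)} = +0.042538-0.060134i

Re=0.0425 Im=-0.0601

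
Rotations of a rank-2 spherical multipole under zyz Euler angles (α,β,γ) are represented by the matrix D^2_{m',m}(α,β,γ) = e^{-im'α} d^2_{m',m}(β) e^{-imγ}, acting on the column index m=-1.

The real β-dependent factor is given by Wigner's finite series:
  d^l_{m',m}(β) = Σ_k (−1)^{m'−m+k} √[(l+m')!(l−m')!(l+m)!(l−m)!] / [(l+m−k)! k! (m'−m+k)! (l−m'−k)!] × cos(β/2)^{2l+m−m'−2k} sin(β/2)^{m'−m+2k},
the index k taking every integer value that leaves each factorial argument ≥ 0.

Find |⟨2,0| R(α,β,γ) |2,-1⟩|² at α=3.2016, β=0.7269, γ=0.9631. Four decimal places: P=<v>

P=0.3699

Split into d^2_{0,-1}(β=0.7269) × two z-phases.
c=cos(0.7269/2)=0.934676, s=sin(0.7269/2)=0.355501; N=√[2·2·1·6]=4.898979
Admissible k: 0..1 (factorial args all ≥0)
  k=0: (−1)^1·4.8990/(2)·0.9347^3·0.3555^1 = -0.711049
  k=1: (−1)^2·4.8990/(2)·0.9347^1·0.3555^3 = +0.102863
d^2_{0,-1}(0.7269) = -0.711049 +0.102863 = -0.608186
|D^2_{0,-1}|² = |d^2_{0,-1}(β)|² = (-0.608186)² = 0.369890 (the z-rotation phases have unit modulus)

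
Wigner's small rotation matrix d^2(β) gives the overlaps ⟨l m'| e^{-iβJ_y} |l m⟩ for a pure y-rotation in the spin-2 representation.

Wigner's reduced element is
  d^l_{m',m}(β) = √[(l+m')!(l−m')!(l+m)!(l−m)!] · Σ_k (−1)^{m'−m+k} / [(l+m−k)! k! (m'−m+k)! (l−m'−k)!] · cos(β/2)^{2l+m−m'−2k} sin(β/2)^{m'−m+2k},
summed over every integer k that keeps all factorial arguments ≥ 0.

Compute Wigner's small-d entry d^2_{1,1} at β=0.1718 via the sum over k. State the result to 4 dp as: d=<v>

d=0.9634

d^2_{1,1}(β=0.1718) via Wigner's sum:
c=cos(0.1718/2)=0.996313, s=sin(0.1718/2)=0.085794; N=√[6·1·6·1]=6.000000
k∈{0,1} keeps every argument non-negative
  k=0: (−1)^0·6.0000/(6)·0.9963^4·0.0858^0 = +0.985333
  k=1: (−1)^1·6.0000/(2)·0.9963^2·0.0858^2 = -0.021919
d^2_{1,1}(0.1718) = +0.985333 -0.021919 = +0.963413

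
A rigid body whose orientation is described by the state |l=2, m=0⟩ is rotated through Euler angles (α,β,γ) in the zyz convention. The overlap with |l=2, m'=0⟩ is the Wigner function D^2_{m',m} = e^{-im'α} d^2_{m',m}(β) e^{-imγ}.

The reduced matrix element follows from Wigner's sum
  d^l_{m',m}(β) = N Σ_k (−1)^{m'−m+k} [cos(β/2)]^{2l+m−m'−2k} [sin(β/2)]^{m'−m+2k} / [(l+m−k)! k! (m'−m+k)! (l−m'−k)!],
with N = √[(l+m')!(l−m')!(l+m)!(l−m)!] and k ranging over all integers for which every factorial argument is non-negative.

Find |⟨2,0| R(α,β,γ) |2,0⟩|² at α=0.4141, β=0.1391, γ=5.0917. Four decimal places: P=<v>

Split into d^2_{0,0}(β=0.1391) × two z-phases.
Half-angle: c=0.997582, s=0.069494. N=√(2·2·2·2)=4.000000
k: max(0,(0)−(0))=0 … min(2+(0),2−(0))=2
  k=0: (−1)^0·4.0000/(4)·0.9976^4·0.0695^0 = +0.990365
  k=1: (−1)^1·4.0000/(1)·0.9976^2·0.0695^2 = -0.019224
  k=2: (−1)^2·4.0000/(4)·0.9976^0·0.0695^4 = +0.000023
d^2_{0,0}(0.1391) = +0.990365 -0.019224 +0.000023 = +0.971163
|D^2_{0,0}|² = |d^2_{0,0}(β)|² = (+0.971163)² = 0.943159 (the z-rotation phases have unit modulus)

P=0.9432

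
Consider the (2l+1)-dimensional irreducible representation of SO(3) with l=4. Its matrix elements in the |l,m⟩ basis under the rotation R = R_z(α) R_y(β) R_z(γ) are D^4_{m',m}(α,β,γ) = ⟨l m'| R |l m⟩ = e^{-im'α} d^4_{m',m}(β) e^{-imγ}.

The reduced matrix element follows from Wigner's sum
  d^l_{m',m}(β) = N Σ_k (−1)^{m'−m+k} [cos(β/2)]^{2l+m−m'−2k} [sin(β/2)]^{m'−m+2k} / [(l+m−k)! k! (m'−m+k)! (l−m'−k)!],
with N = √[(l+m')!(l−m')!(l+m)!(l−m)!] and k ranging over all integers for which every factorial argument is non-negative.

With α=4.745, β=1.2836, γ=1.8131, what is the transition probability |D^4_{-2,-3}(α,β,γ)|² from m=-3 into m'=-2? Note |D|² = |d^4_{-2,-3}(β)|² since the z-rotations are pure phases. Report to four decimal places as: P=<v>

P=0.1025

D^4_{-2,-3}(4.745,1.2836,1.8131) = e^{-i·-2·4.745}·d^4_{-2,-3}(1.2836)·e^{-i·-3·1.8131}. Compute d first:
c=cos(1.2836/2)=0.801020, s=sin(1.2836/2)=0.598638; N=√[2·720·1·5040]=2693.993318
The bounds max(0,m−m')=0 and min(l+m,l−m')=1 give 2 terms
  k=0: (−1)^1·2693.9933/(720)·0.8010^7·0.5986^1 = -0.473947
  k=1: (−1)^2·2693.9933/(240)·0.8010^5·0.5986^3 = +0.794135
d^4_{-2,-3}(1.2836) = -0.473947 +0.794135 = +0.320187
|D^4_{-2,-3}|² = |d^4_{-2,-3}(β)|² = (+0.320187)² = 0.102520 (the z-rotation phases have unit modulus)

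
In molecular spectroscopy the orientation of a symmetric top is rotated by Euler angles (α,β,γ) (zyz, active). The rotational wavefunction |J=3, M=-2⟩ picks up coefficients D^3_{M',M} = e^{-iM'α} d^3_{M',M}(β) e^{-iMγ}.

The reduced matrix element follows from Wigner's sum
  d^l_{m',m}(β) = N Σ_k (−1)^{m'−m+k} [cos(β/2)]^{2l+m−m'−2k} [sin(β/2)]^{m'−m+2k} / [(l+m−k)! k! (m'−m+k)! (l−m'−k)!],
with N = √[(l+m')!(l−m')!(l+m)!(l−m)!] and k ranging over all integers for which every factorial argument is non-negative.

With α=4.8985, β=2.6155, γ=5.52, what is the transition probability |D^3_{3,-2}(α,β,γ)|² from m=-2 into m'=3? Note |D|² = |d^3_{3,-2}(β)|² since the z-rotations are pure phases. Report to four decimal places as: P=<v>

P=0.2859

First d^3_{3,-2}(β=2.6155), then the phase factors e^{-i(3)α} and e^{-i(-2)γ}:
c=cos(2.6155/2)=0.260023, s=sin(2.6155/2)=0.965602; N=√[720·1·1·120]=293.938769
Admissible k: 0..0 (factorial args all ≥0)
  k=0: (−1)^5·293.9388/(120)·0.2600^1·0.9656^5 = -0.534662
d^3_{3,-2}(2.6155) = -0.534662
|D^3_{3,-2}|² = |d^3_{3,-2}(β)|² = (-0.534662)² = 0.285864 (the z-rotation phases have unit modulus)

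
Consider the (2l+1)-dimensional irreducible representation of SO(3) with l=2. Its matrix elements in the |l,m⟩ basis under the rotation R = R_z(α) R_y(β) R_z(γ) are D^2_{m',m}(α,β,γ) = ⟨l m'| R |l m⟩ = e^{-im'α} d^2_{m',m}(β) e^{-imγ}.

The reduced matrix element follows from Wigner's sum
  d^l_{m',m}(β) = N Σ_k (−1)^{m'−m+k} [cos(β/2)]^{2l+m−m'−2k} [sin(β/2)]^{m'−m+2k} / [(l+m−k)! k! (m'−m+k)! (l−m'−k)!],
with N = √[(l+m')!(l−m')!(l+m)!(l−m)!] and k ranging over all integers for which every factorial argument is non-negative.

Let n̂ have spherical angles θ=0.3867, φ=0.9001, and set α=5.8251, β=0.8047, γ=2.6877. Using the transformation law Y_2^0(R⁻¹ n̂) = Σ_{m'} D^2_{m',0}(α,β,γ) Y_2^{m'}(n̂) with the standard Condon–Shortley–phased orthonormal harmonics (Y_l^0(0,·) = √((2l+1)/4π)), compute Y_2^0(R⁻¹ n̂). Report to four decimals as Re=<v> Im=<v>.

Re=0.1475 Im=0.0000

Need the full column D^2_{m',0} for m'=−2..2 at α=5.8251, β=0.8047, γ=2.6877.
cos(β/2)=0.920143, sin(β/2)=0.391582
d^2_{-2,0}: single k=2 term ⇒ +0.318003;  D = +0.193620-0.252264i
d^2_{-1,0}: k∈[1..2] ⇒ +0.747248 -0.135331 = +0.611916;  D = +0.548828-0.270609i
d^2_{0,0}: k∈[0..2] ⇒ +0.716839 -0.519297 +0.023512 = +0.221054;  D = +0.221054+0.000000i
d^2_{1,0}: k∈[0..1] ⇒ -0.747248 +0.135331 = -0.611916;  D = -0.548828-0.270609i
d^2_{2,0}: single k=0 term ⇒ +0.318003;  D = +0.193620+0.252264i
Y_2^{m'}(θ=0.3867,φ=0.9001) and Σ D·Y over m':
  (+0.1936-0.2523i)·(-0.0125-0.0535i)  (+0.5488-0.2706i)·(+0.1677-0.2114i)  (+0.2211+0.0000i)·(+0.4962+0.0000i)  (-0.5488-0.2706i)·(-0.1677-0.2114i)  (+0.1936+0.2523i)·(-0.0125+0.0535i)
Y_2^0(R⁻¹ n̂) = +0.147543-0.000000i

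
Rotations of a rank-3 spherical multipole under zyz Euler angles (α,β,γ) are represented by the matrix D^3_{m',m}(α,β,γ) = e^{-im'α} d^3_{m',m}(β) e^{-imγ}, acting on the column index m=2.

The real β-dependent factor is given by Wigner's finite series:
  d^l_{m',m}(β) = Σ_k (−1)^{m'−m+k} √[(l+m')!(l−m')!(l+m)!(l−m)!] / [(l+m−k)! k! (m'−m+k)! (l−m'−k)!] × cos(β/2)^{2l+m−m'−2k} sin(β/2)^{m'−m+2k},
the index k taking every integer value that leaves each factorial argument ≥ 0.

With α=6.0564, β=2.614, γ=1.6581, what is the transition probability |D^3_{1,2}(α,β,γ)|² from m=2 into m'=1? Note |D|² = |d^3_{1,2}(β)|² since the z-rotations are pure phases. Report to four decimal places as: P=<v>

Split into d^3_{1,2}(β=2.614) × two z-phases.
Half-angle: c=0.260747, s=0.965407. N=√(24·2·120·1)=75.894664
k: max(0,(2)−(1))=1 … min(3+(2),3−(1))=2
  k=1: (−1)^0·75.8947/(24)·0.2607^5·0.9654^1 = +0.003680
  k=2: (−1)^1·75.8947/(12)·0.2607^3·0.9654^3 = -0.100884
d^3_{1,2}(2.614) = +0.003680 -0.100884 = -0.097204
|D^3_{1,2}|² = |d^3_{1,2}(β)|² = (-0.097204)² = 0.009449 (the z-rotation phases have unit modulus)

P=0.0094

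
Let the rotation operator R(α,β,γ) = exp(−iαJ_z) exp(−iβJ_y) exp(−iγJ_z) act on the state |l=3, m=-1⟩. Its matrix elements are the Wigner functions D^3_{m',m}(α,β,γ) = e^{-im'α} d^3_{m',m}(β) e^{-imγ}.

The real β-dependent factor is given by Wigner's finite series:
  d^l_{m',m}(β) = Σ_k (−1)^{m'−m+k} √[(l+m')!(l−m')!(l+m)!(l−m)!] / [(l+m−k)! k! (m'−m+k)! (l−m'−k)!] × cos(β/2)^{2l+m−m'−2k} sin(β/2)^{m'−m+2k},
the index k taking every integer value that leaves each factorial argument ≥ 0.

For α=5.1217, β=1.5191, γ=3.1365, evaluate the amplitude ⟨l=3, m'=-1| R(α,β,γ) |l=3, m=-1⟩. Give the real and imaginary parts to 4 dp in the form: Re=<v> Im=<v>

Re=0.0763 Im=-0.1785

First d^3_{-1,-1}(β=1.5191), then the phase factors e^{-i(-1)α} and e^{-i(-1)γ}:
c=cos(1.5191/2)=0.725146, s=sin(1.5191/2)=0.688595; N=√[2·24·2·24]=48.000000
The bounds max(0,m−m')=0 and min(l+m,l−m')=2 give 3 terms
  k=0: (−1)^0·48.0000/(48)·0.7251^6·0.6886^0 = +0.145396
  k=1: (−1)^1·48.0000/(6)·0.7251^4·0.6886^2 = -1.048865
  k=2: (−1)^2·48.0000/(8)·0.7251^2·0.6886^4 = +0.709346
d^3_{-1,-1}(1.5191) = +0.145396 -1.048865 +0.709346 = -0.194123
Attach z-rotation phases: D = e^{-i(-1)(5.1217)}·(-0.194123)·e^{-i(-1)(3.1365)} = +0.076349-0.178479i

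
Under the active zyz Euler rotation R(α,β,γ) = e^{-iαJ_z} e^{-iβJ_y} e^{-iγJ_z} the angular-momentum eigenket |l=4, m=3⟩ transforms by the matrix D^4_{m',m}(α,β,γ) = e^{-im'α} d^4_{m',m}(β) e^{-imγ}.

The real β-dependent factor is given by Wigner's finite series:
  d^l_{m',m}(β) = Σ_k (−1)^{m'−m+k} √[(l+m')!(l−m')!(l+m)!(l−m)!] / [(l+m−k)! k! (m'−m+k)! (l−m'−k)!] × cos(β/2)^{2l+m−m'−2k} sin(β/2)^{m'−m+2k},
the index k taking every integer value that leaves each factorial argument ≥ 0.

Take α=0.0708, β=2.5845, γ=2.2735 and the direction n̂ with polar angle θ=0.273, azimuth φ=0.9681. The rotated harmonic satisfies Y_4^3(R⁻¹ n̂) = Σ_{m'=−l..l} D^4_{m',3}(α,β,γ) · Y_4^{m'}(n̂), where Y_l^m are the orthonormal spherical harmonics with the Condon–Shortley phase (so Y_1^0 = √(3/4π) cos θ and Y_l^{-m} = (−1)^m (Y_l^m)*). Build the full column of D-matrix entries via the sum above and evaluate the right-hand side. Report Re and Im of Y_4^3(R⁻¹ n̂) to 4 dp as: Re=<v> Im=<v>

Re=-0.0279 Im=0.2919

Need the full column D^4_{m',3} for m'=−4..4 at α=0.0708, β=2.5845, γ=2.2735.
cos(β/2)=0.274958, sin(β/2)=0.961456
d^4_{-4,3}: single k=7 term ⇒ +0.590634;  D = +0.571666-0.148479i
d^4_{-3,3}: k∈[6..7] ⇒ +0.418031 -0.730190 = -0.312159;  D = -0.295826+0.099650i
d^4_{-2,3}: k∈[5..6] ⇒ +0.191705 -0.781335 = -0.589630;  D = -0.544064+0.227283i
d^4_{-1,3}: k∈[4..5] ⇒ +0.064611 -0.474003 = -0.409392;  D = -0.365645+0.184135i
d^4_{0,3}: k∈[3..4] ⇒ +0.016527 -0.202075 = -0.185548;  D = -0.159402+0.094969i
d^4_{1,3}: k∈[2..3] ⇒ +0.003171 -0.064611 = -0.061440;  D = -0.050426+0.035102i
d^4_{2,3}: k∈[1..2] ⇒ +0.000427 -0.015679 = -0.015251;  D = -0.011869+0.009577i
d^4_{3,3}: k∈[0..1] ⇒ +0.000033 -0.002796 = -0.002763;  D = -0.002023+0.001883i
d^4_{4,3}: single k=0 term ⇒ -0.000323;  D = -0.000220+0.000236i
Y_4^{m'}(θ=0.273,φ=0.9681) and Σ D·Y over m':
  (+0.5717-0.1485i)·(-0.0017+0.0016i)  (-0.2958+0.0996i)·(-0.0230-0.0056i)  (-0.5441+0.2273i)·(-0.0477-0.1247i)  (-0.3656+0.1841i)·(+0.2431-0.3533i)  (-0.1594+0.0950i)·(+0.5582+0.0000i)  (-0.0504+0.0351i)·(-0.2431-0.3533i)  (-0.0119+0.0096i)·(-0.0477+0.1247i)  (-0.0020+0.0019i)·(+0.0230-0.0056i)  (-0.0002+0.0002i)·(-0.0017-0.0016i)
Y_4^3(R⁻¹ n̂) = -0.027934+0.291859i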